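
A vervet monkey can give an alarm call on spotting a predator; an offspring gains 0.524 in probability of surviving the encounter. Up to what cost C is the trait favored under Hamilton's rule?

r to an offspring = 0.5 (one parent–offspring link: r = (1/2)^1 = 1/2).
Hamilton's rule: n·r·B > C, so the trait is favored while C < n·r·B = 1·0.5·0.524 = 0.262.

0.262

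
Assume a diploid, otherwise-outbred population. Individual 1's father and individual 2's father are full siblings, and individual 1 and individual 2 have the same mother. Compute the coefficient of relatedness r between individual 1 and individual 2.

Relatedness sums over independent paths through distinct common ancestors.
Individual 1 and individual 2 are related in two ways: first cousins through their fathers (r = 1/8) and half-sibs through their shared mother (r = 1/4).
r = 1/8 + 1/4 = 0.375.

0.375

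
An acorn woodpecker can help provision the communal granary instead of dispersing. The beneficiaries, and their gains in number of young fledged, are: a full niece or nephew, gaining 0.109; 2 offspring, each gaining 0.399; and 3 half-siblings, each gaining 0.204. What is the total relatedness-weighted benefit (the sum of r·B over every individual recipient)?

0.57925

r to a full niece or nephew = 0.25 (full aunt/uncle↔niece/nephew: two paths of length 3 through the shared grandparent pair: r = 2·(1/2)^3 = 1/4).
r to an offspring = 0.5 (one parent–offspring link: r = (1/2)^1 = 1/2).
r to a half-sibling = 1/4 (half-sibs share one parent — one path of length 2: r = (1/2)^2 = 1/4).
Summing one r·B term per recipient: 1·0.25·0.109 + 2·0.5·0.399 + 3·0.25·0.204 = 0.57925.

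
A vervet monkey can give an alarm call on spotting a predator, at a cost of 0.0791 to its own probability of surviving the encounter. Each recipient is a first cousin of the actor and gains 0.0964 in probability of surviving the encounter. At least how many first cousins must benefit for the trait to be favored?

r to a first cousin = 0.125 (first cousins share one grandparent pair — two paths of length 4: r = 2·(1/2)^4 = 1/8).
Hamilton's rule: n·r·B > C  ⇒  n > C/(r·B) = 0.0791/(0.125·0.0964) = 6.564.
The smallest integer exceeding 6.564 is 7.

7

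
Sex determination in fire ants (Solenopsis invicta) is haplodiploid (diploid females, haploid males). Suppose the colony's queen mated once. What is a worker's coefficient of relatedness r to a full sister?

Haplodiploid full sisters inherit their father's entire haploid genome identically (contributing 1/2) and on average half of their mother's contribution (1/2 · 1/2 = 1/4); r = 1/2 + 1/4 = 3/4.

0.75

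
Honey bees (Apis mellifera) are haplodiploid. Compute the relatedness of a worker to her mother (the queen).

0.5

One meiotic link between diploid queen and diploid daughter: r = 1/2.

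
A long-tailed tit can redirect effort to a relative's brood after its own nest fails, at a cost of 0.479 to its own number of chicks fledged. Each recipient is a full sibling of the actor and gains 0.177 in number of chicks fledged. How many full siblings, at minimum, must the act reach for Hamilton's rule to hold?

6

r to a full sibling = 1/2 (full sibs share both parents — two paths of length 2: r = 2·(1/2)^2 = 1/2).
Hamilton's rule: n·r·B > C  ⇒  n > C/(r·B) = 0.479/(0.5·0.177) = 5.412.
The smallest integer exceeding 5.412 is 6.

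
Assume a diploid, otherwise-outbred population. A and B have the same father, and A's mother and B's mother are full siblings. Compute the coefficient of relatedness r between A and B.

0.375

Independent pedigree routes through distinct common ancestors add.
A and B are related in two ways: half-sibs through their shared father (r = 1/4) and first cousins through their mothers (r = 1/8).
r = 1/4 + 1/8 = 3/8 = 0.375.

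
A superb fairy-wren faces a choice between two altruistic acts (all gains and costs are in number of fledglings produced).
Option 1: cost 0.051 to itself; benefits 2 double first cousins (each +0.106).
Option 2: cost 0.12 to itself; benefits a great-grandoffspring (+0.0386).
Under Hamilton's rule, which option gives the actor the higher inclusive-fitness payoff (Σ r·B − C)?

Option 1: r to a double first cousin = 0.25.
Option 1: Σ r·B − C = (2·0.25·0.106) − 0.051 = 0.002.
Option 2: r to a great-grandoffspring = 0.125.
Option 2: Σ r·B − C = (1·0.125·0.0386) − 0.12 = -0.115175.
Option 1 has the higher net inclusive-fitness payoff.

Option 1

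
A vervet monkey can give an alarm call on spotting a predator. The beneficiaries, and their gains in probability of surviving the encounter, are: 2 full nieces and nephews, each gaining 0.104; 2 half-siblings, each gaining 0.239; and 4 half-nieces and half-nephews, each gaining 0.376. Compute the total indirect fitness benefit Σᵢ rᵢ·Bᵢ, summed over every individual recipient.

0.3595

r to a full niece or nephew = 0.25 (full aunt/uncle↔niece/nephew: two paths of length 3 through the shared grandparent pair: r = 2·(1/2)^3 = 1/4).
r to a half-sibling = 0.25 (half-sibs share one parent — one path of length 2: r = (1/2)^2 = 1/4).
r to a half-niece or half-nephew = 0.125 (half-aunt/uncle↔niece/nephew: one path of length 3: r = (1/2)^3 = 1/8).
Summing one r·B term per recipient: 2·0.25·0.104 + 2·0.25·0.239 + 4·0.125·0.376 = 0.3595.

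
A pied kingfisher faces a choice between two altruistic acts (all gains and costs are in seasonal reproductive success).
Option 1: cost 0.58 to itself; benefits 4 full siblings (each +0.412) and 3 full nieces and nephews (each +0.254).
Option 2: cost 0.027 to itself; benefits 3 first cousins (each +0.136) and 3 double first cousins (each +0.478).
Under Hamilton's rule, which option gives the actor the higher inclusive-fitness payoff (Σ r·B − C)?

Option 1: r to a full sibling = 0.5.
Option 1: r to a full niece or nephew = 0.25.
Option 1: Σ r·B − C = (4·0.5·0.412 + 3·0.25·0.254) − 0.58 = 0.4345.
Option 2: r to a first cousin = 0.125.
Option 2: r to a double first cousin = 0.25.
Option 2: Σ r·B − C = (3·0.125·0.136 + 3·0.25·0.478) − 0.027 = 0.3825.
Option 1 has the higher net inclusive-fitness payoff.

Option 1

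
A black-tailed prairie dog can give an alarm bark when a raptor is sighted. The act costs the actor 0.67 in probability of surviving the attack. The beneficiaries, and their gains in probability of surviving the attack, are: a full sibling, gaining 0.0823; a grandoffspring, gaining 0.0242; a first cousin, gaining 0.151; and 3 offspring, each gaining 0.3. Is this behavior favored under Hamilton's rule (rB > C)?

Hamilton's rule: the trait is favored when the sum of r·B over every recipient exceeds the actor's cost C.
r to a full sibling = 0.5 (full sibs share both parents — two paths of length 2: r = 2·(1/2)^2 = 1/2).
r to a grandoffspring = 0.25 (two parent–offspring links: r = (1/2)^2 = 1/4).
r to a first cousin = 0.125 (first cousins share one grandparent pair — two paths of length 4: r = 2·(1/2)^4 = 1/8).
r to an offspring = 1/2 (one parent–offspring link: r = (1/2)^1 = 1/2).
Summing one r·B term per recipient: 1·0.5·0.0823 + 1·0.25·0.0242 + 1·0.125·0.151 + 3·0.5·0.3 = 0.516075.
0.516075 < 0.67: the indirect benefit is less than the cost.

No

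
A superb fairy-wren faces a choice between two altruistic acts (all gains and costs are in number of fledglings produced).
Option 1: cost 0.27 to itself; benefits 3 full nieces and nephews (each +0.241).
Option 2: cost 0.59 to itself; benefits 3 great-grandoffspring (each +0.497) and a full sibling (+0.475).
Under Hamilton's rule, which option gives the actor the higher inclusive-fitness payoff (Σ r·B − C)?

Option 1

Option 1: r to a full niece or nephew = 0.25.
Option 1: Σ r·B − C = (3·0.25·0.241) − 0.27 = -0.08925.
Option 2: r to a great-grandoffspring = 0.125.
Option 2: r to a full sibling = 0.5.
Option 2: Σ r·B − C = (3·0.125·0.497 + 1·0.5·0.475) − 0.59 = -0.166125.
Option 1 has the higher net inclusive-fitness payoff.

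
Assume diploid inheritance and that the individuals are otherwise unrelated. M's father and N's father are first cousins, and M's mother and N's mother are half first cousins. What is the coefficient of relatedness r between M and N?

Independent pedigree routes through distinct common ancestors add.
M and N are related in two ways: second cousins through their fathers (r = 1/32) and half second cousins through their mothers (r = 1/64).
r = 1/32 + 1/64 = 3/64 = 0.046875.

0.046875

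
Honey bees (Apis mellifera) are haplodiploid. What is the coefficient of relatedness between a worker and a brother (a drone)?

Her haploid brother carries none of their father's genes and a random half of their mother's genome; that half matches the maternal half of her own genome with probability 1/2: r = 1/2 · 1/2 = 1/4.

0.25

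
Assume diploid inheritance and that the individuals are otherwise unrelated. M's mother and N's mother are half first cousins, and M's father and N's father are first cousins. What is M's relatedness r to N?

Wright's path rule: contributions from independent ancestry routes add.
M and N are related in two ways: half second cousins through their mothers (r = 1/64) and second cousins through their fathers (r = 1/32).
r = 1/64 + 1/32 = 0.046875.

0.046875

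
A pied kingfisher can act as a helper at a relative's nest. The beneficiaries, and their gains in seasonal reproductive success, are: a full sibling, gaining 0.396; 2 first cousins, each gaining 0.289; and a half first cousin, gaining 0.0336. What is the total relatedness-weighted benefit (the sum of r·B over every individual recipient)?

r to a full sibling = 1/2 (full sibs share both parents — two paths of length 2: r = 2·(1/2)^2 = 1/2).
r to a first cousin = 1/8 (first cousins share one grandparent pair — two paths of length 4: r = 2·(1/2)^4 = 1/8).
r to a half first cousin = 1/16 (half first cousins share one grandparent — one path of length 4: r = (1/2)^4 = 1/16).
Summing one r·B term per recipient: 1·0.5·0.396 + 2·0.125·0.289 + 1·0.0625·0.0336 = 0.27235.

0.27235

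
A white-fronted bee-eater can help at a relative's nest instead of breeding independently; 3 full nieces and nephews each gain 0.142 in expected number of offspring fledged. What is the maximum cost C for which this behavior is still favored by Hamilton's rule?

0.1065

r to a full niece or nephew = 0.25 (full aunt/uncle↔niece/nephew: two paths of length 3 through the shared grandparent pair: r = 2·(1/2)^3 = 1/4).
Hamilton's rule: n·r·B > C, so the trait is favored while C < n·r·B = 3·0.25·0.142 = 0.1065.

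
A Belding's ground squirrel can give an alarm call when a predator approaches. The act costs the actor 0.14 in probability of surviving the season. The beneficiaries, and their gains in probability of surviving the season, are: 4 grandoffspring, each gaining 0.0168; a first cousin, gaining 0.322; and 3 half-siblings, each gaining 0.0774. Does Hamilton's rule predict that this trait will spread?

No

Hamilton's rule: the trait is favored when the sum of r·B over every recipient exceeds the actor's cost C.
r to a grandoffspring = 1/4 (two parent–offspring links: r = (1/2)^2 = 1/4).
r to a first cousin = 0.125 (first cousins share one grandparent pair — two paths of length 4: r = 2·(1/2)^4 = 1/8).
r to a half-sibling = 0.25 (half-sibs share one parent — one path of length 2: r = (1/2)^2 = 1/4).
Summing one r·B term per recipient: 4·0.25·0.0168 + 1·0.125·0.322 + 3·0.25·0.0774 = 0.1151.
0.1151 < 0.14: the indirect benefit is less than the cost.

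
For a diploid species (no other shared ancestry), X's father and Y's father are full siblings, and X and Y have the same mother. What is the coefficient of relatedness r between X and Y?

0.375

Relatedness sums over independent paths through distinct common ancestors.
X and Y are related in two ways: first cousins through their fathers (r = 1/8) and half-sibs through their shared mother (r = 1/4).
r = 1/8 + 1/4 = 0.375.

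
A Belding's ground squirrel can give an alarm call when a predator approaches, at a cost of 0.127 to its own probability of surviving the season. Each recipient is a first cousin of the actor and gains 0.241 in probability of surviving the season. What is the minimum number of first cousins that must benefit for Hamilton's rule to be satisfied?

r to a first cousin = 1/8 (first cousins share one grandparent pair — two paths of length 4: r = 2·(1/2)^4 = 1/8).
Hamilton's rule: n·r·B > C  ⇒  n > C/(r·B) = 0.127/(0.125·0.241) = 4.216.
The smallest integer exceeding 4.216 is 5.

5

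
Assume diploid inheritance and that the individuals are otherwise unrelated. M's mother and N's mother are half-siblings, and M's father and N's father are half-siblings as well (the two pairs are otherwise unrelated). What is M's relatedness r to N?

0.125

Wright's path rule: contributions from independent ancestry routes add.
M and N are related in two ways: half first cousins through their mothers (r = 1/16) and half first cousins through their fathers (r = 1/16).
r = 1/16 + 1/16 = 0.125.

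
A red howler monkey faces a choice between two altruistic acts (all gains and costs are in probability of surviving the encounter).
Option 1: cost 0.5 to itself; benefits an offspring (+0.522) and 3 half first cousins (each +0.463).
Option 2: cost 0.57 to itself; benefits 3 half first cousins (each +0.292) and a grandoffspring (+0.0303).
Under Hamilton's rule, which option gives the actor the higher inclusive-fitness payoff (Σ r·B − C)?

Option 1

Option 1: r to an offspring = 0.5.
Option 1: r to a half first cousin = 0.0625.
Option 1: Σ r·B − C = (1·0.5·0.522 + 3·0.0625·0.463) − 0.5 = -0.1521875.
Option 2: r to a half first cousin = 0.0625.
Option 2: r to a grandoffspring = 0.25.
Option 2: Σ r·B − C = (3·0.0625·0.292 + 1·0.25·0.0303) − 0.57 = -0.507675.
Option 1 has the higher net inclusive-fitness payoff.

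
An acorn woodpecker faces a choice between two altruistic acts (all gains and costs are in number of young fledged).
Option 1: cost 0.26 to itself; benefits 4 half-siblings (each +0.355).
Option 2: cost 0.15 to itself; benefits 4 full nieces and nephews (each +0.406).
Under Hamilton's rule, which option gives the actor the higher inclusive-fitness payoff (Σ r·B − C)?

Option 2

Option 1: r to a half-sibling = 0.25.
Option 1: Σ r·B − C = (4·0.25·0.355) − 0.26 = 0.095.
Option 2: r to a full niece or nephew = 0.25.
Option 2: Σ r·B − C = (4·0.25·0.406) − 0.15 = 0.256.
Option 2 has the higher net inclusive-fitness payoff.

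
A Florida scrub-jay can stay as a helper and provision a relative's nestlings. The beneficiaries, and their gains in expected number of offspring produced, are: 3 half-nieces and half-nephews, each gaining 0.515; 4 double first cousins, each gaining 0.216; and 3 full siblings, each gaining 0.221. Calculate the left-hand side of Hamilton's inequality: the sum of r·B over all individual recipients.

0.740625

r to a half-niece or half-nephew = 0.125 (half-aunt/uncle↔niece/nephew: one path of length 3: r = (1/2)^3 = 1/8).
r to a double first cousin = 0.25 (double first cousins share both grandparent pairs — four paths of length 4: r = 4·(1/2)^4 = 1/4).
r to a full sibling = 0.5 (full sibs share both parents — two paths of length 2: r = 2·(1/2)^2 = 1/2).
Summing one r·B term per recipient: 3·0.125·0.515 + 4·0.25·0.216 + 3·0.5·0.221 = 0.740625.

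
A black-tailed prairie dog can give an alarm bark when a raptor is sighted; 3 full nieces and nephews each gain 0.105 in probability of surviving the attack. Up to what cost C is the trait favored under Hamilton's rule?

r to a full niece or nephew = 0.25 (full aunt/uncle↔niece/nephew: two paths of length 3 through the shared grandparent pair: r = 2·(1/2)^3 = 1/4).
Hamilton's rule: n·r·B > C, so the trait is favored while C < n·r·B = 3·0.25·0.105 = 0.07875.

0.07875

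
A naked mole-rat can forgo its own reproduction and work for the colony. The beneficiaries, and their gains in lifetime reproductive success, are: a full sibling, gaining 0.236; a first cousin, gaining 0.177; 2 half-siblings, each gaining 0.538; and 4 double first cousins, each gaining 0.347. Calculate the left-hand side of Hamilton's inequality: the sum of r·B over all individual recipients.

0.756125

r to a full sibling = 0.5 (full sibs share both parents — two paths of length 2: r = 2·(1/2)^2 = 1/2).
r to a first cousin = 0.125 (first cousins share one grandparent pair — two paths of length 4: r = 2·(1/2)^4 = 1/8).
r to a half-sibling = 0.25 (half-sibs share one parent — one path of length 2: r = (1/2)^2 = 1/4).
r to a double first cousin = 0.25 (double first cousins share both grandparent pairs — four paths of length 4: r = 4·(1/2)^4 = 1/4).
Summing one r·B term per recipient: 1·0.5·0.236 + 1·0.125·0.177 + 2·0.25·0.538 + 4·0.25·0.347 = 0.756125.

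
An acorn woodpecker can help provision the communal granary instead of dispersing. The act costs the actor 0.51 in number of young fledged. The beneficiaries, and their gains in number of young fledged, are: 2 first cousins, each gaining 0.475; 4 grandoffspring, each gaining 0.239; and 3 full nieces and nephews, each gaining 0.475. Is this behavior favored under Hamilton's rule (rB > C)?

Hamilton's rule: the trait is favored when the sum of r·B over every recipient exceeds the actor's cost C.
r to a first cousin = 1/8 (first cousins share one grandparent pair — two paths of length 4: r = 2·(1/2)^4 = 1/8).
r to a grandoffspring = 1/4 (two parent–offspring links: r = (1/2)^2 = 1/4).
r to a full niece or nephew = 1/4 (full aunt/uncle↔niece/nephew: two paths of length 3 through the shared grandparent pair: r = 2·(1/2)^3 = 1/4).
Summing one r·B term per recipient: 2·0.125·0.475 + 4·0.25·0.239 + 3·0.25·0.475 = 0.714.
0.714 > 0.51: the indirect benefit exceeds the cost.

Yes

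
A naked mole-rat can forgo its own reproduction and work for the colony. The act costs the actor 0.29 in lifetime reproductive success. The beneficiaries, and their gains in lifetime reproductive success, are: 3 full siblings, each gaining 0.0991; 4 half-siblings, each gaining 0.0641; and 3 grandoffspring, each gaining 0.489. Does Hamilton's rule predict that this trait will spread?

Hamilton's rule: the trait is favored when the sum of r·B over every recipient exceeds the actor's cost C.
r to a full sibling = 1/2 (full sibs share both parents — two paths of length 2: r = 2·(1/2)^2 = 1/2).
r to a half-sibling = 0.25 (half-sibs share one parent — one path of length 2: r = (1/2)^2 = 1/4).
r to a grandoffspring = 0.25 (two parent–offspring links: r = (1/2)^2 = 1/4).
Summing one r·B term per recipient: 3·0.5·0.0991 + 4·0.25·0.0641 + 3·0.25·0.489 = 0.5795.
0.5795 > 0.29: the indirect benefit exceeds the cost.

Yes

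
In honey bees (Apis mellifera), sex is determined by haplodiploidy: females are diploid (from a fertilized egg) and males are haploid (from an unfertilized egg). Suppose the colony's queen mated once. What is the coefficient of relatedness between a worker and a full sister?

0.75

Haplodiploid full sisters inherit their father's entire haploid genome identically (contributing 1/2) and on average half of their mother's contribution (1/2 · 1/2 = 1/4); r = 1/2 + 1/4 = 3/4.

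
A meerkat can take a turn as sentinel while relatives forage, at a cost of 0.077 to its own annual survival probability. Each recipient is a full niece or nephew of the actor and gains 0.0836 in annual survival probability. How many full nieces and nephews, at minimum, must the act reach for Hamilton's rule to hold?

r to a full niece or nephew = 0.25 (full aunt/uncle↔niece/nephew: two paths of length 3 through the shared grandparent pair: r = 2·(1/2)^3 = 1/4).
Hamilton's rule: n·r·B > C  ⇒  n > C/(r·B) = 0.077/(0.25·0.0836) = 3.684.
The smallest integer exceeding 3.684 is 4.

4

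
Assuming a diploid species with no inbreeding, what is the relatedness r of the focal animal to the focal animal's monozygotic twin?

1

Each parent–offspring link contributes a factor of 1/2, and independent paths through distinct common ancestors add.
Monozygotic twins share every allele identical by descent: r = 1.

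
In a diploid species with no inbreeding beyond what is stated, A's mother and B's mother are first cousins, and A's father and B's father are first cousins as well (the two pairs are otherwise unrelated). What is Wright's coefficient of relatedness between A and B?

With two independent routes of shared ancestry, r is the sum of the two contributions.
A and B are related in two ways: second cousins through their mothers (r = 1/32) and second cousins through their fathers (r = 1/32).
r = 1/32 + 1/32 = 0.0625.

0.0625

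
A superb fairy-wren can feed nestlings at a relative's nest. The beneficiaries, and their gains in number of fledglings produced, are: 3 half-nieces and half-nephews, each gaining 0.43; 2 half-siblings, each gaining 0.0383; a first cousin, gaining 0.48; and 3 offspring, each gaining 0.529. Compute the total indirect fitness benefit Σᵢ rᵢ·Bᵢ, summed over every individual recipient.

r to a half-niece or half-nephew = 1/8 (half-aunt/uncle↔niece/nephew: one path of length 3: r = (1/2)^3 = 1/8).
r to a half-sibling = 0.25 (half-sibs share one parent — one path of length 2: r = (1/2)^2 = 1/4).
r to a first cousin = 0.125 (first cousins share one grandparent pair — two paths of length 4: r = 2·(1/2)^4 = 1/8).
r to an offspring = 0.5 (one parent–offspring link: r = (1/2)^1 = 1/2).
Summing one r·B term per recipient: 3·0.125·0.43 + 2·0.25·0.0383 + 1·0.125·0.48 + 3·0.5·0.529 = 1.0339.

1.0339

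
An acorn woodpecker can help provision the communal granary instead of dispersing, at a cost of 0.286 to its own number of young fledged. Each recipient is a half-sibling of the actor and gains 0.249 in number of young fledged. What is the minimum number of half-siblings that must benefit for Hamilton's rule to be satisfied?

r to a half-sibling = 1/4 (half-sibs share one parent — one path of length 2: r = (1/2)^2 = 1/4).
Hamilton's rule: n·r·B > C  ⇒  n > C/(r·B) = 0.286/(0.25·0.249) = 4.594.
The smallest integer exceeding 4.594 is 5.

5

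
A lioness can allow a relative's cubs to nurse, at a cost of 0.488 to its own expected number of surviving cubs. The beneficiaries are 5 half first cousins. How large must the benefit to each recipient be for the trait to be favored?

1.5616

r to a half first cousin = 0.0625 (half first cousins share one grandparent — one path of length 4: r = (1/2)^4 = 1/16).
Hamilton's rule with n recipients of equal r: n·r·B > C, so B > C/(n·r) = 0.488/(5·0.0625) = 1.5616.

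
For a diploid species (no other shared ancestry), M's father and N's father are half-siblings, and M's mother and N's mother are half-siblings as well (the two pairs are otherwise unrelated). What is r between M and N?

Relatedness sums over independent paths through distinct common ancestors.
M and N are related in two ways: half first cousins through their fathers (r = 1/16) and half first cousins through their mothers (r = 1/16).
r = 1/16 + 1/16 = 0.125.

0.125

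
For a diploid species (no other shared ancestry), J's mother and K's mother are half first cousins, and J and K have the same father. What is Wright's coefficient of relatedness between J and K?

With two independent routes of shared ancestry, r is the sum of the two contributions.
J and K are related in two ways: half second cousins through their mothers (r = 1/64) and half-sibs through their shared father (r = 1/4).
r = 1/64 + 1/4 = 17/64 = 0.265625.

0.265625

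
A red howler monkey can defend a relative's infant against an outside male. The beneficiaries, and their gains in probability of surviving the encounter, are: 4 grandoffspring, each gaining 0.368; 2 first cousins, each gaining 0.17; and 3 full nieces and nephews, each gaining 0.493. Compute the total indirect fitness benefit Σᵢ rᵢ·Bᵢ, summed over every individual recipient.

0.78025

r to a grandoffspring = 1/4 (two parent–offspring links: r = (1/2)^2 = 1/4).
r to a first cousin = 0.125 (first cousins share one grandparent pair — two paths of length 4: r = 2·(1/2)^4 = 1/8).
r to a full niece or nephew = 0.25 (full aunt/uncle↔niece/nephew: two paths of length 3 through the shared grandparent pair: r = 2·(1/2)^3 = 1/4).
Summing one r·B term per recipient: 4·0.25·0.368 + 2·0.125·0.17 + 3·0.25·0.493 = 0.78025.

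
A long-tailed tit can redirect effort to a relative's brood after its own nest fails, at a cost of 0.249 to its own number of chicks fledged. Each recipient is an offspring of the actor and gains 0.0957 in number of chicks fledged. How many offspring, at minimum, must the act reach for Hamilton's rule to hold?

6

r to an offspring = 1/2 (one parent–offspring link: r = (1/2)^1 = 1/2).
Hamilton's rule: n·r·B > C  ⇒  n > C/(r·B) = 0.249/(0.5·0.0957) = 5.204.
The smallest integer exceeding 5.204 is 6.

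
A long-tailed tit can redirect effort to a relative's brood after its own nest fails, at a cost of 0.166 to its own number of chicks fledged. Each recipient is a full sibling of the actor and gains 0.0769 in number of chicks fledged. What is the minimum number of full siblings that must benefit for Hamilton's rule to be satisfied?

5

r to a full sibling = 1/2 (full sibs share both parents — two paths of length 2: r = 2·(1/2)^2 = 1/2).
Hamilton's rule: n·r·B > C  ⇒  n > C/(r·B) = 0.166/(0.5·0.0769) = 4.317.
The smallest integer exceeding 4.317 is 5.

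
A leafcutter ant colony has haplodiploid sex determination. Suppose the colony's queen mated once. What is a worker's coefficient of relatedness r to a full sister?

Haplodiploid full sisters inherit their father's entire haploid genome identically (contributing 1/2) and on average half of their mother's contribution (1/2 · 1/2 = 1/4); r = 1/2 + 1/4 = 3/4.

0.75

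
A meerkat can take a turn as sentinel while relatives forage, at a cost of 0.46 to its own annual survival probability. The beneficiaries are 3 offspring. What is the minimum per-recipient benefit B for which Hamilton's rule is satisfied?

r to an offspring = 1/2 (one parent–offspring link: r = (1/2)^1 = 1/2).
Hamilton's rule with n recipients of equal r: n·r·B > C, so B > C/(n·r) = 0.46/(3·0.5) = 0.3067.

0.3067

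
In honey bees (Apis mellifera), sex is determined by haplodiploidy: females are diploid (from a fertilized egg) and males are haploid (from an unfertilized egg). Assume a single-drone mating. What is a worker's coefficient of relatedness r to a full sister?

Haplodiploid full sisters inherit their father's entire haploid genome identically (contributing 1/2) and on average half of their mother's contribution (1/2 · 1/2 = 1/4); r = 1/2 + 1/4 = 3/4.

0.75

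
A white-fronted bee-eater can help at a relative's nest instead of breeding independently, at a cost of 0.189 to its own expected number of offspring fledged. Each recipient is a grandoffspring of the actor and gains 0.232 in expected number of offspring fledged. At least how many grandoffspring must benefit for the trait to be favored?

r to a grandoffspring = 0.25 (two parent–offspring links: r = (1/2)^2 = 1/4).
Hamilton's rule: n·r·B > C  ⇒  n > C/(r·B) = 0.189/(0.25·0.232) = 3.259.
The smallest integer exceeding 3.259 is 4.

4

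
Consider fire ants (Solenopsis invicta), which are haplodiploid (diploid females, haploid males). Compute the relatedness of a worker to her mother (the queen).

0.5

One meiotic link between diploid queen and diploid daughter: r = 1/2.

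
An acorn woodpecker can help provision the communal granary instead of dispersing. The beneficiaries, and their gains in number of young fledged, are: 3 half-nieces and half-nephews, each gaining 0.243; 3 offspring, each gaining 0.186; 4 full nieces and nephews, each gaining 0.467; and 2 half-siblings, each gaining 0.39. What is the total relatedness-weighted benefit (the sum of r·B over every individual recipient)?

r to a half-niece or half-nephew = 1/8 (half-aunt/uncle↔niece/nephew: one path of length 3: r = (1/2)^3 = 1/8).
r to an offspring = 0.5 (one parent–offspring link: r = (1/2)^1 = 1/2).
r to a full niece or nephew = 0.25 (full aunt/uncle↔niece/nephew: two paths of length 3 through the shared grandparent pair: r = 2·(1/2)^3 = 1/4).
r to a half-sibling = 0.25 (half-sibs share one parent — one path of length 2: r = (1/2)^2 = 1/4).
Summing one r·B term per recipient: 3·0.125·0.243 + 3·0.5·0.186 + 4·0.25·0.467 + 2·0.25·0.39 = 1.032125.

1.032125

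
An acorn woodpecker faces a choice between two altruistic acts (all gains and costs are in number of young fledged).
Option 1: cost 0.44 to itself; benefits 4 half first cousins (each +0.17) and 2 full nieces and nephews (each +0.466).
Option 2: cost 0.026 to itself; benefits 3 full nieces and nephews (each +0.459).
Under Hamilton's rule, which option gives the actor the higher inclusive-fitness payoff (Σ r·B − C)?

Option 1: r to a half first cousin = 0.0625.
Option 1: r to a full niece or nephew = 0.25.
Option 1: Σ r·B − C = (4·0.0625·0.17 + 2·0.25·0.466) − 0.44 = -0.1645.
Option 2: r to a full niece or nephew = 0.25.
Option 2: Σ r·B − C = (3·0.25·0.459) − 0.026 = 0.31825.
Option 2 has the higher net inclusive-fitness payoff.

Option 2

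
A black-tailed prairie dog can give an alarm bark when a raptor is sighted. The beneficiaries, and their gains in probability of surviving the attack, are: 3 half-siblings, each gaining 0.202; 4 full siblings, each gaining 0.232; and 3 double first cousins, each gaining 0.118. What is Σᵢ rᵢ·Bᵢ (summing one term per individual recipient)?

r to a half-sibling = 1/4 (half-sibs share one parent — one path of length 2: r = (1/2)^2 = 1/4).
r to a full sibling = 0.5 (full sibs share both parents — two paths of length 2: r = 2·(1/2)^2 = 1/2).
r to a double first cousin = 0.25 (double first cousins share both grandparent pairs — four paths of length 4: r = 4·(1/2)^4 = 1/4).
Summing one r·B term per recipient: 3·0.25·0.202 + 4·0.5·0.232 + 3·0.25·0.118 = 0.704.

0.704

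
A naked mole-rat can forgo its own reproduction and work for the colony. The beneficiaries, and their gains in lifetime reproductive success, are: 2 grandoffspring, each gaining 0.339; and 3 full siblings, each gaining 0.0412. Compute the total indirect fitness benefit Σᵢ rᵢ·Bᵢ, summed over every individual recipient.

r to a grandoffspring = 1/4 (two parent–offspring links: r = (1/2)^2 = 1/4).
r to a full sibling = 0.5 (full sibs share both parents — two paths of length 2: r = 2·(1/2)^2 = 1/2).
Summing one r·B term per recipient: 2·0.25·0.339 + 3·0.5·0.0412 = 0.2313.

0.2313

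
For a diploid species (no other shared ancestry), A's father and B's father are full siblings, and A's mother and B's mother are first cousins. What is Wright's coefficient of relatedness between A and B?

Wright's path rule: contributions from independent ancestry routes add.
A and B are related in two ways: first cousins through their fathers (r = 1/8) and second cousins through their mothers (r = 1/32).
r = 1/8 + 1/32 = 5/32 = 0.15625.

0.15625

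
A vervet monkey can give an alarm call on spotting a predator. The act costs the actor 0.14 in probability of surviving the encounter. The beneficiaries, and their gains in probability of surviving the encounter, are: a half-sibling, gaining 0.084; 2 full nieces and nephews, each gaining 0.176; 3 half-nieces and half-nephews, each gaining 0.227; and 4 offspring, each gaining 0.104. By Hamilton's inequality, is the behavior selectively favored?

Hamilton's rule: the trait is favored when the sum of r·B over every recipient exceeds the actor's cost C.
r to a half-sibling = 1/4 (half-sibs share one parent — one path of length 2: r = (1/2)^2 = 1/4).
r to a full niece or nephew = 1/4 (full aunt/uncle↔niece/nephew: two paths of length 3 through the shared grandparent pair: r = 2·(1/2)^3 = 1/4).
r to a half-niece or half-nephew = 0.125 (half-aunt/uncle↔niece/nephew: one path of length 3: r = (1/2)^3 = 1/8).
r to an offspring = 0.5 (one parent–offspring link: r = (1/2)^1 = 1/2).
Summing one r·B term per recipient: 1·0.25·0.084 + 2·0.25·0.176 + 3·0.125·0.227 + 4·0.5·0.104 = 0.402125.
0.402125 > 0.14: the indirect benefit exceeds the cost.

Yes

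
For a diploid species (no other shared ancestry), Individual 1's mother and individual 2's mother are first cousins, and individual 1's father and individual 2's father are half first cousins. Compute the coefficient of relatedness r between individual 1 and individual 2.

0.046875

Independent pedigree routes through distinct common ancestors add.
Individual 1 and individual 2 are related in two ways: second cousins through their mothers (r = 1/32) and half second cousins through their fathers (r = 1/64).
r = 1/32 + 1/64 = 3/64 = 0.046875.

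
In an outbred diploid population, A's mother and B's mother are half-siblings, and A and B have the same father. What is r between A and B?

With two independent routes of shared ancestry, r is the sum of the two contributions.
A and B are related in two ways: half first cousins through their mothers (r = 1/16) and half-sibs through their shared father (r = 1/4).
r = 1/16 + 1/4 = 5/16 = 0.3125.

0.3125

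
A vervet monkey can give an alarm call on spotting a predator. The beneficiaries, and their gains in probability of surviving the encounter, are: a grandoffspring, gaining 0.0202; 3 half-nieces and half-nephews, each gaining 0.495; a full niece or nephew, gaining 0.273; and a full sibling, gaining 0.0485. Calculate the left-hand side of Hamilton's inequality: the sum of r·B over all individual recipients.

r to a grandoffspring = 0.25 (two parent–offspring links: r = (1/2)^2 = 1/4).
r to a half-niece or half-nephew = 0.125 (half-aunt/uncle↔niece/nephew: one path of length 3: r = (1/2)^3 = 1/8).
r to a full niece or nephew = 1/4 (full aunt/uncle↔niece/nephew: two paths of length 3 through the shared grandparent pair: r = 2·(1/2)^3 = 1/4).
r to a full sibling = 1/2 (full sibs share both parents — two paths of length 2: r = 2·(1/2)^2 = 1/2).
Summing one r·B term per recipient: 1·0.25·0.0202 + 3·0.125·0.495 + 1·0.25·0.273 + 1·0.5·0.0485 = 0.283175.

0.283175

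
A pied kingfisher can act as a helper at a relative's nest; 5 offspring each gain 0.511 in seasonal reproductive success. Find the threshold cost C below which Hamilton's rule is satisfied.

r to an offspring = 0.5 (one parent–offspring link: r = (1/2)^1 = 1/2).
Hamilton's rule: n·r·B > C, so the trait is favored while C < n·r·B = 5·0.5·0.511 = 1.2775.

1.2775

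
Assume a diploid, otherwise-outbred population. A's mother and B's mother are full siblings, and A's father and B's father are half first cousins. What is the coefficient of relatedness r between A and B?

Independent pedigree routes through distinct common ancestors add.
A and B are related in two ways: first cousins through their mothers (r = 1/8) and half second cousins through their fathers (r = 1/64).
r = 1/8 + 1/64 = 0.140625.

0.140625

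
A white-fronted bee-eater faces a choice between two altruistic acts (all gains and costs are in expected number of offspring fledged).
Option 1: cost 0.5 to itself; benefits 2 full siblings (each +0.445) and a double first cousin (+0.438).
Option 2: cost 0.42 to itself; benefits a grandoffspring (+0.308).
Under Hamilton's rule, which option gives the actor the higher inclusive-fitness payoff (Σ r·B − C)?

Option 1

Option 1: r to a full sibling = 0.5.
Option 1: r to a double first cousin = 0.25.
Option 1: Σ r·B − C = (2·0.5·0.445 + 1·0.25·0.438) − 0.5 = 0.0545.
Option 2: r to a grandoffspring = 0.25.
Option 2: Σ r·B − C = (1·0.25·0.308) − 0.42 = -0.343.
Option 1 has the higher net inclusive-fitness payoff.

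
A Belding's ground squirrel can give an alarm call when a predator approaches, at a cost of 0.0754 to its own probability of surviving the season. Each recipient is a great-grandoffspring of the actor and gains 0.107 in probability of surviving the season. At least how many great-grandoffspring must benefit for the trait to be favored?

6

r to a great-grandoffspring = 0.125 (three parent–offspring links: r = (1/2)^3 = 1/8).
Hamilton's rule: n·r·B > C  ⇒  n > C/(r·B) = 0.0754/(0.125·0.107) = 5.637.
The smallest integer exceeding 5.637 is 6.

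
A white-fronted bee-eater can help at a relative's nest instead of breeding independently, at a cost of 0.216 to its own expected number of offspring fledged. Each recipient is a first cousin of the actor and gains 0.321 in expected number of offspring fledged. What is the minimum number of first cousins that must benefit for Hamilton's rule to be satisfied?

6

r to a first cousin = 0.125 (first cousins share one grandparent pair — two paths of length 4: r = 2·(1/2)^4 = 1/8).
Hamilton's rule: n·r·B > C  ⇒  n > C/(r·B) = 0.216/(0.125·0.321) = 5.383.
The smallest integer exceeding 5.383 is 6.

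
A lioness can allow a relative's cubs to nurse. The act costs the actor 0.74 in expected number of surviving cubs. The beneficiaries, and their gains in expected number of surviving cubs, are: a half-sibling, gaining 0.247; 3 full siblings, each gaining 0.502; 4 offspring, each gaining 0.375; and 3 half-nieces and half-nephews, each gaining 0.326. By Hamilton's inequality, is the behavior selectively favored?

Yes

Hamilton's rule: the trait is favored when the sum of r·B over every recipient exceeds the actor's cost C.
r to a half-sibling = 1/4 (half-sibs share one parent — one path of length 2: r = (1/2)^2 = 1/4).
r to a full sibling = 1/2 (full sibs share both parents — two paths of length 2: r = 2·(1/2)^2 = 1/2).
r to an offspring = 0.5 (one parent–offspring link: r = (1/2)^1 = 1/2).
r to a half-niece or half-nephew = 1/8 (half-aunt/uncle↔niece/nephew: one path of length 3: r = (1/2)^3 = 1/8).
Summing one r·B term per recipient: 1·0.25·0.247 + 3·0.5·0.502 + 4·0.5·0.375 + 3·0.125·0.326 = 1.687.
1.687 > 0.74: the indirect benefit exceeds the cost.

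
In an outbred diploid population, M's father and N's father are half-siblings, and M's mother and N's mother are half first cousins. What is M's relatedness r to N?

0.078125

With two independent routes of shared ancestry, r is the sum of the two contributions.
M and N are related in two ways: half first cousins through their fathers (r = 1/16) and half second cousins through their mothers (r = 1/64).
r = 1/16 + 1/64 = 0.078125.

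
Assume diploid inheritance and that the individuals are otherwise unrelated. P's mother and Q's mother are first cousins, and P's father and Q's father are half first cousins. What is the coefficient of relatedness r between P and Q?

Wright's path rule: contributions from independent ancestry routes add.
P and Q are related in two ways: second cousins through their mothers (r = 1/32) and half second cousins through their fathers (r = 1/64).
r = 1/32 + 1/64 = 0.046875.

0.046875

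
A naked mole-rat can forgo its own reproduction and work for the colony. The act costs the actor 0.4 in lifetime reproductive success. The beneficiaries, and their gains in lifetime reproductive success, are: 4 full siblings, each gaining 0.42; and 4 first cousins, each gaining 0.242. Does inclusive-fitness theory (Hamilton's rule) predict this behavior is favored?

Yes

Hamilton's rule: the trait is favored when the sum of r·B over every recipient exceeds the actor's cost C.
r to a full sibling = 1/2 (full sibs share both parents — two paths of length 2: r = 2·(1/2)^2 = 1/2).
r to a first cousin = 0.125 (first cousins share one grandparent pair — two paths of length 4: r = 2·(1/2)^4 = 1/8).
Summing one r·B term per recipient: 4·0.5·0.42 + 4·0.125·0.242 = 0.961.
0.961 > 0.4: the indirect benefit exceeds the cost.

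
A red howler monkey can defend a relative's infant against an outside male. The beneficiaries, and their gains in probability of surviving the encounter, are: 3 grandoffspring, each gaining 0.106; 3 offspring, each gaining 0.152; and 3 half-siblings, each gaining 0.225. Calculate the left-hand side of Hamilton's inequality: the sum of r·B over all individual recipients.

r to a grandoffspring = 1/4 (two parent–offspring links: r = (1/2)^2 = 1/4).
r to an offspring = 1/2 (one parent–offspring link: r = (1/2)^1 = 1/2).
r to a half-sibling = 1/4 (half-sibs share one parent — one path of length 2: r = (1/2)^2 = 1/4).
Summing one r·B term per recipient: 3·0.25·0.106 + 3·0.5·0.152 + 3·0.25·0.225 = 0.47625.

0.47625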